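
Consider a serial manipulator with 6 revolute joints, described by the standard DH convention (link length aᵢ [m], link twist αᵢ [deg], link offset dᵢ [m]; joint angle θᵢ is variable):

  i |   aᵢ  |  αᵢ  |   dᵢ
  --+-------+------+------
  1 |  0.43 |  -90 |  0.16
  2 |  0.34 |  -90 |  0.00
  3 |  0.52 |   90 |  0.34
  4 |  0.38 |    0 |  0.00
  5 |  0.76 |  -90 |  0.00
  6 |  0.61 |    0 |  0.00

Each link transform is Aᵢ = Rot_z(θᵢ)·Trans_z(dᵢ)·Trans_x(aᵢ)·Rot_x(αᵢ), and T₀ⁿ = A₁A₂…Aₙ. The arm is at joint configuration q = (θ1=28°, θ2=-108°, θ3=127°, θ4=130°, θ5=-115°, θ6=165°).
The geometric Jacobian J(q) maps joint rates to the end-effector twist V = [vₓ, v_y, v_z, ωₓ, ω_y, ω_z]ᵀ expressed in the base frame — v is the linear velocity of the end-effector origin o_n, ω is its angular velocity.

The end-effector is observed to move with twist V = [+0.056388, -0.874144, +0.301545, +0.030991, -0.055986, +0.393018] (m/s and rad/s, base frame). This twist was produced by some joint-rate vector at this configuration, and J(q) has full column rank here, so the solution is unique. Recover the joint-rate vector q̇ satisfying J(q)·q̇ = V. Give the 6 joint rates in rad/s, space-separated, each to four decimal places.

o_n = [1.0814, 0.2840, 0.3199]
J₁: ẑ×o_n = [-0.2840, 1.0814, 0.0000], ω = ẑ
J2: z=[-0.4695, 0.8829, 0.0000] o=[0.3797, 0.2019, 0.1600] → [0.1412, 0.0751, -0.6581, -0.4695, 0.8829, 0.0000]
J3: z=[0.8397, 0.4465, 0.3090] o=[0.2869, 0.1525, 0.4834] → [-0.1136, 0.3828, -0.2444, 0.8397, 0.4465, 0.3090]
J4: z=[0.0646, -0.6472, 0.7595] o=[0.8528, -0.0169, 0.2908] → [-0.2474, 0.1718, 0.1674, 0.0646, -0.6472, 0.7595]
J5: z=[0.0646, -0.6472, 0.7595] o=[0.9655, 0.2640, 0.5206] → [0.1147, 0.1010, 0.0763, 0.0646, -0.6472, 0.7595]
J6: z=[0.6716, 0.5912, 0.4466] o=[1.5265, -0.1018, 0.1612] → [-0.0785, -0.3054, 0.5222, 0.6716, 0.5912, 0.4466]
q̇ = J⁺·V = [-0.6880, 0.4830, -0.3430, 0.8920, 0.2580, 0.7020]

-0.6880 0.4830 -0.3430 0.8920 0.2580 0.7020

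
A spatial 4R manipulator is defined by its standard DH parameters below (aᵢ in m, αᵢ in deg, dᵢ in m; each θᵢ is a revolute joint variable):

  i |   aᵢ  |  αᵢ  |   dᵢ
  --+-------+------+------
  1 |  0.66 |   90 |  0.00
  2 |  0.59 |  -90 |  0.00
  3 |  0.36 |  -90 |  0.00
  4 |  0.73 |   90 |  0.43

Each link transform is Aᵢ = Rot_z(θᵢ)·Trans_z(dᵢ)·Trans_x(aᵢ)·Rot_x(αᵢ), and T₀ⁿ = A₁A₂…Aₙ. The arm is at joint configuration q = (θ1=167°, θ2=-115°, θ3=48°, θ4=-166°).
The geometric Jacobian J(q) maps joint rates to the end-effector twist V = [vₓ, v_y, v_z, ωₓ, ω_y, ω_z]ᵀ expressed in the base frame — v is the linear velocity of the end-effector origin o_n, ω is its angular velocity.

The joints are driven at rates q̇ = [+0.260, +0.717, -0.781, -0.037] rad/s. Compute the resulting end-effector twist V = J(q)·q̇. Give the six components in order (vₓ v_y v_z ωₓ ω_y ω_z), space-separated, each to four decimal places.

-0.1809 -0.6108 0.0980 0.8679 0.5609 0.5651

o_n = [-0.7901, 0.1528, -0.1085]
J₁: ẑ×o_n = [-0.1528, -0.7901, 0.0000], ω = ẑ
J2: z=[0.2250, 0.9744, 0.0000] o=[-0.6431, 0.1485, 0.0000] → [-0.1057, 0.0244, 0.1443, 0.2250, 0.9744, 0.0000]
J3: z=[-0.8831, 0.2039, -0.4226] o=[-0.4001, 0.0924, -0.5347] → [0.1124, 0.5412, 0.0262, -0.8831, 0.2039, -0.4226]
J4: z=[-0.4565, -0.5813, 0.6735] o=[-0.3611, -0.1912, -0.7530] → [-0.6064, 0.0053, -0.4064, -0.4565, -0.5813, 0.6735]
V = J·q̇ = [-0.1809, -0.6108, 0.0980, 0.8679, 0.5609, 0.5651]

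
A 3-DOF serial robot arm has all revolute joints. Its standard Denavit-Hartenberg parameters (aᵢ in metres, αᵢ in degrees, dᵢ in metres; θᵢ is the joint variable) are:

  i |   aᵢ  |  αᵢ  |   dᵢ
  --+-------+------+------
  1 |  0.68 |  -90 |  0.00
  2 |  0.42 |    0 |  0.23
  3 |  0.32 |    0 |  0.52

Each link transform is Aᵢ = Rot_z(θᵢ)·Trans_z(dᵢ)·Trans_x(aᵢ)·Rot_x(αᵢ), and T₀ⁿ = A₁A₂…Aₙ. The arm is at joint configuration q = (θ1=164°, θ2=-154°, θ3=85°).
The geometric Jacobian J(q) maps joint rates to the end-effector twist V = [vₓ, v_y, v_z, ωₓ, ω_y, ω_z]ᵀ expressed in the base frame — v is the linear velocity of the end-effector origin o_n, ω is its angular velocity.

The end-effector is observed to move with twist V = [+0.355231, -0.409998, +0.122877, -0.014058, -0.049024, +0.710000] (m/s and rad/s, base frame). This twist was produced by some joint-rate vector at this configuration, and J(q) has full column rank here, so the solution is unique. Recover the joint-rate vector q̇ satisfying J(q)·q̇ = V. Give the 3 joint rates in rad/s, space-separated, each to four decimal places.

0.7100 0.3410 -0.2900

o_n = [-0.6078, -0.6060, 0.4829]
J₁: ẑ×o_n = [0.6060, -0.6078, 0.0000], ω = ẑ
J2: z=[-0.2756, -0.9613, 0.0000] o=[-0.6537, 0.1874, 0.0000] → [-0.4642, 0.1331, 0.2628, -0.2756, -0.9613, 0.0000]
J3: z=[-0.2756, -0.9613, 0.0000] o=[-0.3542, -0.1377, 0.1841] → [-0.2872, 0.0823, -0.1147, -0.2756, -0.9613, 0.0000]
q̇ = J⁺·V = [0.7100, 0.3410, -0.2900]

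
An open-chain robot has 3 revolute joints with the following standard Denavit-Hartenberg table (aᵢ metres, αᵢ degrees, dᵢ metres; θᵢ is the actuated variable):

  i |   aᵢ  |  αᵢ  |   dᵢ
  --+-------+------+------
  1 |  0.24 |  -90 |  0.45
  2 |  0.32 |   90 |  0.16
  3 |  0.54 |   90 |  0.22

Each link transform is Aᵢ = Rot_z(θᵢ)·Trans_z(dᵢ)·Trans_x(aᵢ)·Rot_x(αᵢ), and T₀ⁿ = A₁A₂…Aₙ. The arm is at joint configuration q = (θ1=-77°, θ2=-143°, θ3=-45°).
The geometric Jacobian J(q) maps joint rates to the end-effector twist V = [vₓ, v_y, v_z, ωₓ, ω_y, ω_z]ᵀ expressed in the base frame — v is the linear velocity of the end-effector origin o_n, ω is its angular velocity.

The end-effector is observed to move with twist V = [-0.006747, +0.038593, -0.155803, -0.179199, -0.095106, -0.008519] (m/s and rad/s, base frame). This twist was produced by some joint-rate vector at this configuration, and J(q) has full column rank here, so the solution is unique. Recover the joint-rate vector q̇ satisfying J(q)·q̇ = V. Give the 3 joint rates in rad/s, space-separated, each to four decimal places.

o_n = [-0.3180, 0.3914, 0.6967]
J₁: ẑ×o_n = [-0.3914, -0.3180, 0.0000], ω = ẑ
J2: z=[0.9744, 0.2250, 0.0000] o=[0.0540, -0.2338, 0.4500] → [0.0555, -0.2404, 0.6929, 0.9744, 0.2250, 0.0000]
J3: z=[-0.1354, 0.5864, -0.7986] o=[0.1524, 0.0512, 0.6426] → [0.3035, 0.3830, 0.2298, -0.1354, 0.5864, -0.7986]
q̇ = J⁺·V = [-0.0780, -0.1960, -0.0870]

-0.0780 -0.1960 -0.0870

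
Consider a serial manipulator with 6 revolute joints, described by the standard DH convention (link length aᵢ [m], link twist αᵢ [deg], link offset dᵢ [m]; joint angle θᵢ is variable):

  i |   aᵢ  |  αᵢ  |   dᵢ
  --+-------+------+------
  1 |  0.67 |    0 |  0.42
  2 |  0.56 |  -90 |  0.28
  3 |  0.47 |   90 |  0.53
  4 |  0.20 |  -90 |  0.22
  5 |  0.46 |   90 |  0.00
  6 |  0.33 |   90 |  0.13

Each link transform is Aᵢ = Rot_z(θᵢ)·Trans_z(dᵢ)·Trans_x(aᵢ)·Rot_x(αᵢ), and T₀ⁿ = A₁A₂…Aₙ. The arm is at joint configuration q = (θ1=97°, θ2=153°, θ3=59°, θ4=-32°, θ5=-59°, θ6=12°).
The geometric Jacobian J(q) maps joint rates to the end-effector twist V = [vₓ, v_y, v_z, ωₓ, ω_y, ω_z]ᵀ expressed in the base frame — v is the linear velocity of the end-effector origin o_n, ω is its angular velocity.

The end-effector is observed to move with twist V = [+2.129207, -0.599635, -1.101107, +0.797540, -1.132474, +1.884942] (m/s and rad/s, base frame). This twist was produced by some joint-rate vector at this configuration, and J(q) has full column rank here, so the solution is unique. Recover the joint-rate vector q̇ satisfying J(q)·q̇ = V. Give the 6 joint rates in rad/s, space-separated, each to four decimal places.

o_n = [-0.4088, -1.1918, 0.4019]
J₁: ẑ×o_n = [1.1918, -0.4088, 0.0000], ω = ẑ
J2: z=[0.0000, 0.0000, 1.0000] o=[-0.0817, 0.6650, 0.4200] → [1.8568, -0.3272, 0.0000, 0.0000, 0.0000, 1.0000]
J3: z=[0.9397, -0.3420, 0.0000] o=[-0.2732, 0.1388, 0.7000] → [0.1020, 0.2801, -1.2967, 0.9397, -0.3420, 0.0000]
J4: z=[-0.2932, -0.8055, 0.5150] o=[0.1421, -0.2700, 0.2971] → [0.3904, -0.2530, -0.1735, -0.2932, -0.8055, 0.5150]
J5: z=[0.7036, -0.5465, -0.4542] o=[-0.0519, -0.4930, 0.2651] → [-0.3922, 0.0659, -0.6867, 0.7036, -0.5465, -0.4542]
J6: z=[0.4039, -0.2184, 0.8884] o=[-0.3209, -0.8649, 0.2959] → [0.2672, -0.1209, -0.1512, 0.4039, -0.2184, 0.8884]
q̇ = J⁺·V = [0.8350, 0.5000, 0.3670, 0.6840, 0.6190, 0.5390]

0.8350 0.5000 0.3670 0.6840 0.6190 0.5390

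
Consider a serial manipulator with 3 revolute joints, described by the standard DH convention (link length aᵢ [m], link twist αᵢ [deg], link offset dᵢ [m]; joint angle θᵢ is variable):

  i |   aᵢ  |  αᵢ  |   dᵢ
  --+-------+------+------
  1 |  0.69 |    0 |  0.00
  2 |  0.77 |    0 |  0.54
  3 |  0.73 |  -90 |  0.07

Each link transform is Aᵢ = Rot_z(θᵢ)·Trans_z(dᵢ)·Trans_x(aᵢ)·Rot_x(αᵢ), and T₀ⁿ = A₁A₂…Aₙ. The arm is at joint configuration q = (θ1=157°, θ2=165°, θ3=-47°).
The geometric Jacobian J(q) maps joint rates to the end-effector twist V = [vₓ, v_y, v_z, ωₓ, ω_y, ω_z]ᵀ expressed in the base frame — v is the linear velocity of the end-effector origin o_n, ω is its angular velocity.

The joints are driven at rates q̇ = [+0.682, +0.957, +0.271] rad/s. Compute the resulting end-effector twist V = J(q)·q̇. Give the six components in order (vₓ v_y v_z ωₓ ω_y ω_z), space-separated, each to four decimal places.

1.9821 0.6828 0.0000 0.0000 0.0000 1.9100

o_n = [0.0352, -0.9317, 0.6100]
J₁: ẑ×o_n = [0.9317, 0.0352, -0.0000], ω = ẑ
J2: z=[0.0000, 0.0000, 1.0000] o=[-0.6351, 0.2696, 0.0000] → [1.2013, 0.6704, -0.0000, 0.0000, 0.0000, 1.0000]
J3: z=[0.0000, 0.0000, 1.0000] o=[-0.0284, -0.2045, 0.5400] → [0.7272, 0.0636, -0.0000, 0.0000, 0.0000, 1.0000]
V = J·q̇ = [1.9821, 0.6828, 0.0000, 0.0000, 0.0000, 1.9100]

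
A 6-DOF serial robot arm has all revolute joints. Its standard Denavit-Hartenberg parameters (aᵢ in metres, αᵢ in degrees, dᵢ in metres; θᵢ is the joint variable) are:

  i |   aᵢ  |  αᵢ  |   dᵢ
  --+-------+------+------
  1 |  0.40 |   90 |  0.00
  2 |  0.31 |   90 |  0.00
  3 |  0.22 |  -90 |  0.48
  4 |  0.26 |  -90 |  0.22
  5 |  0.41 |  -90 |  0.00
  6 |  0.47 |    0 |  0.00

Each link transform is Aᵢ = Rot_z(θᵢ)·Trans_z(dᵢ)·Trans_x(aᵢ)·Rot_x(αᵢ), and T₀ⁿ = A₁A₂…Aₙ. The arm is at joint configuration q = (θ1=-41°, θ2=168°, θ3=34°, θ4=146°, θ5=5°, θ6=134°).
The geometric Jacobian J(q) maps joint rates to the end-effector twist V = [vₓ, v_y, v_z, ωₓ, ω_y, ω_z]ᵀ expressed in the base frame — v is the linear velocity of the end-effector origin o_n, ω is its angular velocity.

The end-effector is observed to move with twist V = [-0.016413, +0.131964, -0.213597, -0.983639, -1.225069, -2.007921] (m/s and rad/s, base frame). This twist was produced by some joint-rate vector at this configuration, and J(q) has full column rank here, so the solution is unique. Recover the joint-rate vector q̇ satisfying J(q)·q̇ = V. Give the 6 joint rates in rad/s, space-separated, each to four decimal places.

-0.7620 0.6640 -0.8240 0.7820 -0.4520 -0.1480

o_n = [-0.0755, -0.2603, 0.0688]
J₁: ẑ×o_n = [0.2603, -0.0755, 0.0000], ω = ẑ
J2: z=[-0.6561, -0.7547, 0.0000] o=[0.3019, -0.2624, 0.0000] → [-0.0519, 0.0451, -0.2862, -0.6561, -0.7547, 0.0000]
J3: z=[0.1569, -0.1364, 0.9781] o=[0.0730, -0.0635, 0.0645] → [0.1919, -0.1460, -0.0511, 0.1569, -0.1364, 0.9781]
J4: z=[-0.1311, -0.9845, -0.1163] o=[-0.0670, -0.1048, 0.5719] → [0.4772, -0.0650, 0.0120, -0.1311, -0.9845, -0.1163]
J5: z=[0.6775, -0.1746, 0.7145] o=[0.0923, -0.3252, 0.3669] → [0.0056, 0.0820, 0.0147, 0.6775, -0.1746, 0.7145]
J6: z=[0.0675, 0.9821, 0.1759] o=[0.3926, -0.2961, 0.0893] → [-0.0264, -0.0810, 0.4622, 0.0675, 0.9821, 0.1759]
q̇ = J⁺·V = [-0.7620, 0.6640, -0.8240, 0.7820, -0.4520, -0.1480]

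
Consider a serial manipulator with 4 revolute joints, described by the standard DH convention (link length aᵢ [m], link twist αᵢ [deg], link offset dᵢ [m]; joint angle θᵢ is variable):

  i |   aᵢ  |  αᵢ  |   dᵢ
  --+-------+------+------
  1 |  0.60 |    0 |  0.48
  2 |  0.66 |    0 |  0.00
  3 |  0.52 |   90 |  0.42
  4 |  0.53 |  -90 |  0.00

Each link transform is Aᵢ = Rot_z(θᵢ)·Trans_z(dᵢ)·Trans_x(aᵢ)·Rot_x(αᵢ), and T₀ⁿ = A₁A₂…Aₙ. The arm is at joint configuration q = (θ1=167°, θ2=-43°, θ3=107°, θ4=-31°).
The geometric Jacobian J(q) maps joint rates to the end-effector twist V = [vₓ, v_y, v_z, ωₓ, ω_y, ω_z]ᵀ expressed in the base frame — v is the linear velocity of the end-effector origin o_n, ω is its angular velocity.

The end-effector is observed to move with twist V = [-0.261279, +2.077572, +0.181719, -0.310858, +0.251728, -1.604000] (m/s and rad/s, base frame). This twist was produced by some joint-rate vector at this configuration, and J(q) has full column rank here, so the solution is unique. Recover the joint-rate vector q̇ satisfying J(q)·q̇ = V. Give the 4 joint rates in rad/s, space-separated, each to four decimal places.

o_n = [-1.5668, -0.0750, 0.6270]
J₁: ẑ×o_n = [0.0750, -1.5668, 0.0000], ω = ẑ
J2: z=[0.0000, 0.0000, 1.0000] o=[-0.5846, 0.1350, 0.4800] → [0.2100, -0.9822, 0.0000, 0.0000, 0.0000, 1.0000]
J3: z=[0.0000, 0.0000, 1.0000] o=[-0.9537, 0.6821, 0.4800] → [0.7572, -0.6131, 0.0000, 0.0000, 0.0000, 1.0000]
J4: z=[-0.7771, 0.6293, 0.0000] o=[-1.2809, 0.2780, 0.9000] → [-0.1718, -0.2121, 0.4543, -0.7771, 0.6293, 0.0000]
q̇ = J⁺·V = [-0.9920, -0.6310, 0.0190, 0.4000]

-0.9920 -0.6310 0.0190 0.4000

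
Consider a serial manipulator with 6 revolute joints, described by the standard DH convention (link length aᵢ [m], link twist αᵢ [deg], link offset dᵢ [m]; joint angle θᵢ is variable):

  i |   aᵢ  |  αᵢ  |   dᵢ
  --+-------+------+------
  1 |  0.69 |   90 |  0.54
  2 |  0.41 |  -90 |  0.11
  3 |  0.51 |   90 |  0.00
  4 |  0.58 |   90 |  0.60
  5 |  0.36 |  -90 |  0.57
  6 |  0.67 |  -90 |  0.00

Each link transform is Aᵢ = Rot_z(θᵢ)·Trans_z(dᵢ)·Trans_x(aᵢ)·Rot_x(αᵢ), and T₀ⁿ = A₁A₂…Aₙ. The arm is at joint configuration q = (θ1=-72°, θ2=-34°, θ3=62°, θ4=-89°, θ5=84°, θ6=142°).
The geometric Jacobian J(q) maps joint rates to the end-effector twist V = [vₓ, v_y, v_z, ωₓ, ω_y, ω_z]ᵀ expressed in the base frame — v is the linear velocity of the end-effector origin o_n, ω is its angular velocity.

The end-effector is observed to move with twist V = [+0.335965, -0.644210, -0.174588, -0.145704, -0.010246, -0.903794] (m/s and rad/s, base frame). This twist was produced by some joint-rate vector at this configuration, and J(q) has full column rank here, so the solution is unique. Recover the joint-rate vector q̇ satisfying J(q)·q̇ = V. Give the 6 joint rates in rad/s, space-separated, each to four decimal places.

o_n = [0.3685, -1.1124, -0.4666]
J₁: ẑ×o_n = [1.1124, 0.3685, -0.0000], ω = ẑ
J2: z=[-0.9511, -0.3090, 0.0000] o=[0.2132, -0.6562, 0.5400] → [0.3111, -0.9574, 0.4818, -0.9511, -0.3090, 0.0000]
J3: z=[0.1728, -0.5318, 0.8290] o=[0.2136, -1.0135, 0.3107] → [0.4955, 0.2627, 0.0652, 0.1728, -0.5318, 0.8290]
J4: z=[-0.2203, -0.8412, -0.4937] o=[0.7032, -1.0631, 0.1768] → [0.5170, 0.0235, -0.2708, -0.2203, -0.8412, -0.4937]
J5: z=[-0.9629, 0.1066, 0.2480] o=[0.4806, -1.2604, -0.6028] → [-0.0222, 0.1033, -0.1306, -0.9629, 0.1066, 0.2480]
J6: z=[0.1321, -0.6151, 0.7773] o=[-0.1530, -1.4809, -0.6696] → [-0.4113, 0.3785, 0.3694, 0.1321, -0.6151, 0.7773]
q̇ = J⁺·V = [-0.3340, 0.2900, 0.2940, 0.2690, -0.2530, -0.7950]

-0.3340 0.2900 0.2940 0.2690 -0.2530 -0.7950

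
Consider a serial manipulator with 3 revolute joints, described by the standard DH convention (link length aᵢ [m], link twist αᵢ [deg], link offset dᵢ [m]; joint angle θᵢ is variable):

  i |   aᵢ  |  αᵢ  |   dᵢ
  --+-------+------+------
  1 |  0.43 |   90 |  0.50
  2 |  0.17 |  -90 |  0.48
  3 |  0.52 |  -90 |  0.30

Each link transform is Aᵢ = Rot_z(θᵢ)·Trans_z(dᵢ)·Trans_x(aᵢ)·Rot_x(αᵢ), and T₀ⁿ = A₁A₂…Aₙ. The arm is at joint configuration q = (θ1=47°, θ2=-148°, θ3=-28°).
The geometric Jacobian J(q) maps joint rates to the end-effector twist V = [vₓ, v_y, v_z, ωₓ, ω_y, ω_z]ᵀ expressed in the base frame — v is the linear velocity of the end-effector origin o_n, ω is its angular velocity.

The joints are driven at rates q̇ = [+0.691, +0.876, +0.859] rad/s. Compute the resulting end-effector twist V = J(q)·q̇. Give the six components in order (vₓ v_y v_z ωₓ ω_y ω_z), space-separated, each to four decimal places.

o_n = [0.5674, -0.4533, -0.0878]
J₁: ẑ×o_n = [0.4533, 0.5674, -0.0000], ω = ẑ
J2: z=[0.7314, -0.6820, 0.0000] o=[0.2933, 0.3145, 0.5000] → [0.4009, 0.4299, -0.3746, 0.7314, -0.6820, 0.0000]
J3: z=[0.3614, 0.3876, -0.8480] o=[0.5460, -0.1183, 0.4099] → [-0.4770, 0.1617, -0.1294, 0.3614, 0.3876, -0.8480]
V = J·q̇ = [0.2547, 0.9076, -0.4392, 0.9511, -0.2645, -0.0375]

0.2547 0.9076 -0.4392 0.9511 -0.2645 -0.0375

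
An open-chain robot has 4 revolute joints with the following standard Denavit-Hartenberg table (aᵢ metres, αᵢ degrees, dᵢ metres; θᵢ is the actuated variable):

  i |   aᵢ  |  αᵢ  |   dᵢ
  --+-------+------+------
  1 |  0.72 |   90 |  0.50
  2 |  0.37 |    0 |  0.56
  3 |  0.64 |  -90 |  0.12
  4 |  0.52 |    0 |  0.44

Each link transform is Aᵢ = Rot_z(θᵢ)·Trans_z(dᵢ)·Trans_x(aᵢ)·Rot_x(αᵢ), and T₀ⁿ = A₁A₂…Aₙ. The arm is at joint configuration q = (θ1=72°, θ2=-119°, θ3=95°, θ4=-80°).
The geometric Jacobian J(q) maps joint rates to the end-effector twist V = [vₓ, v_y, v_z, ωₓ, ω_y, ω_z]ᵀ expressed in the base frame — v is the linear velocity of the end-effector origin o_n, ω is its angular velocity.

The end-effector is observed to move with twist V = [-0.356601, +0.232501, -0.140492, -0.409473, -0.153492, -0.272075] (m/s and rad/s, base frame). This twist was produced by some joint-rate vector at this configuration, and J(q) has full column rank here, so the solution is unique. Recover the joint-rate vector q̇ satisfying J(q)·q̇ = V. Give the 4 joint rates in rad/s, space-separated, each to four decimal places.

o_n = [1.5623, 0.9505, 0.2813]
J₁: ẑ×o_n = [-0.9505, 1.5623, 0.0000], ω = ẑ
J2: z=[0.9511, -0.3090, 0.0000] o=[0.2225, 0.6848, 0.5000] → [0.0676, 0.2080, 0.6667, 0.9511, -0.3090, 0.0000]
J3: z=[0.9511, -0.3090, 0.0000] o=[0.6997, 0.3411, 0.1764] → [-0.0324, -0.0998, 0.8461, 0.9511, -0.3090, 0.0000]
J4: z=[0.1257, 0.3868, 0.9135] o=[0.9945, 0.8601, -0.0839] → [0.0587, 0.4728, -0.2083, 0.1257, 0.3868, 0.9135]
q̇ = J⁺·V = [0.3400, -0.0520, -0.2900, -0.6700]

0.3400 -0.0520 -0.2900 -0.6700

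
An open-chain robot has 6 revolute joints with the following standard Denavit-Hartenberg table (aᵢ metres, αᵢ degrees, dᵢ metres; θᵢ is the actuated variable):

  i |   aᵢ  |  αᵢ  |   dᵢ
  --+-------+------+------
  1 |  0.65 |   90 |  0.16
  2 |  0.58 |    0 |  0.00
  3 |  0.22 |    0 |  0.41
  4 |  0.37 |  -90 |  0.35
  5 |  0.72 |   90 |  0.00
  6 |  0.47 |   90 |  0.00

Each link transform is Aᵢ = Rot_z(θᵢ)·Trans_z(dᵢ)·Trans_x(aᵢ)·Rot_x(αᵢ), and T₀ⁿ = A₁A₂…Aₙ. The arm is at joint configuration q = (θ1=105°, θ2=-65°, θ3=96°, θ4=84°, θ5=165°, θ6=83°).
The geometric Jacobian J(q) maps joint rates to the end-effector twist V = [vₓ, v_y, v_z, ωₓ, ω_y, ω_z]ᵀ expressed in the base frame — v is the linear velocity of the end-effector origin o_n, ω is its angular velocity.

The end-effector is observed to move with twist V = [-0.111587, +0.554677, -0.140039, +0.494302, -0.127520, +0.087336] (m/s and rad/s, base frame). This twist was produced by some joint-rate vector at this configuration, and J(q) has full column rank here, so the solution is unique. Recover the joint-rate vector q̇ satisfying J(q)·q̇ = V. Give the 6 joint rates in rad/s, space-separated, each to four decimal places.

o_n = [0.3271, 0.9385, -0.7946]
J₁: ẑ×o_n = [-0.9385, 0.3271, 0.0000], ω = ẑ
J2: z=[0.9659, 0.2588, 0.0000] o=[-0.1682, 0.6279, 0.1600] → [-0.2471, 0.9221, 0.1718, 0.9659, 0.2588, 0.0000]
J3: z=[0.9659, 0.2588, 0.0000] o=[-0.2317, 0.8646, -0.3657] → [-0.1110, 0.4143, -0.0733, 0.9659, 0.2588, 0.0000]
J4: z=[0.9659, 0.2588, 0.0000] o=[0.1155, 1.1529, -0.2524] → [-0.1403, 0.5238, -0.2619, 0.9659, 0.2588, 0.0000]
J5: z=[0.2346, -0.8754, -0.4226] o=[0.4941, 1.0924, 0.0830] → [0.7032, 0.2764, -0.1823, 0.2346, -0.8754, -0.4226]
J6: z=[-0.9047, -0.3557, 0.2346] o=[0.2380, 1.3281, -0.5473] → [0.1793, -0.2028, 0.3842, -0.9047, -0.3557, 0.2346]
q̇ = J⁺·V = [0.2090, 0.3050, -0.5460, 0.6700, 0.2790, -0.0160]

0.2090 0.3050 -0.5460 0.6700 0.2790 -0.0160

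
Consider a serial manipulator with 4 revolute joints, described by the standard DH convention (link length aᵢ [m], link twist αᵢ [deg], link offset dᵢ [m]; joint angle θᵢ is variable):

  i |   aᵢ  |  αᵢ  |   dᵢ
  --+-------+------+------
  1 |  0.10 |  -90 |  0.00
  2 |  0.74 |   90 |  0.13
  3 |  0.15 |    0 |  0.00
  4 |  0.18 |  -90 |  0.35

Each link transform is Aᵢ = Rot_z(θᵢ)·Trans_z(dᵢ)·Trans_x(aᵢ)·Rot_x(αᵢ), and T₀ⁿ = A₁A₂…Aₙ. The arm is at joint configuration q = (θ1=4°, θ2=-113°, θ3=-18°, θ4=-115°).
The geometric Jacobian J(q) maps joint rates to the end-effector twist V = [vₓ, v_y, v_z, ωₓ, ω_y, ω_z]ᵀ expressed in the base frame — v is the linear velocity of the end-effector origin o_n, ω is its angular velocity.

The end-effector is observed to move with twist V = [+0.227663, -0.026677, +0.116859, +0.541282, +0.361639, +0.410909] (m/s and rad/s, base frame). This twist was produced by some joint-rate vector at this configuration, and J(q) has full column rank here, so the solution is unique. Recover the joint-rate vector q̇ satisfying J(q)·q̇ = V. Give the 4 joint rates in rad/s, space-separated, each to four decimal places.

o_n = [-0.5145, -0.0841, 0.5627]
J₁: ẑ×o_n = [0.0841, -0.5145, 0.0000], ω = ẑ
J2: z=[-0.0698, 0.9976, 0.0000] o=[0.0998, 0.0070, 0.0000] → [0.5614, 0.0393, 0.6191, -0.0698, 0.9976, 0.0000]
J3: z=[-0.9183, -0.0642, -0.3907] o=[-0.1977, 0.1165, 0.6812] → [-0.0708, 0.0150, 0.1638, -0.9183, -0.0642, -0.3907]
J4: z=[-0.9183, -0.0642, -0.3907] o=[-0.2501, 0.0664, 0.8125] → [-0.0427, -0.1260, 0.1212, -0.9183, -0.0642, -0.3907]
q̇ = J⁺·V = [0.1710, 0.3230, -0.2040, -0.4100]

0.1710 0.3230 -0.2040 -0.4100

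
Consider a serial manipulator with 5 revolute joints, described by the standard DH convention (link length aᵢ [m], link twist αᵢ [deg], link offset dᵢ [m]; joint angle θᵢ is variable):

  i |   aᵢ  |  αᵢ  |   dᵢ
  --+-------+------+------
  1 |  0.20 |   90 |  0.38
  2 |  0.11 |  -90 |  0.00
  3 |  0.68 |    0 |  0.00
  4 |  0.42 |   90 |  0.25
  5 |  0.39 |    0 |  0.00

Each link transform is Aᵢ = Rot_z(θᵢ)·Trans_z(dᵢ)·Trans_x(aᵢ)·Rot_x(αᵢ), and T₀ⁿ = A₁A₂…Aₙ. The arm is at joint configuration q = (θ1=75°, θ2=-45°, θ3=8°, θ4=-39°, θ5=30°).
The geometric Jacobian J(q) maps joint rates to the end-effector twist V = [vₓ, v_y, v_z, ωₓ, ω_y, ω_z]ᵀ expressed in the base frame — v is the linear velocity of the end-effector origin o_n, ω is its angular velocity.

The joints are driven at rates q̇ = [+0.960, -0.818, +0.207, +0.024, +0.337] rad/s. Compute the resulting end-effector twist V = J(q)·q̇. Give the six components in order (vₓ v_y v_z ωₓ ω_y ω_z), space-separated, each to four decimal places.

o_n = [0.6810, 1.3993, -0.3186]
J₁: ẑ×o_n = [-1.3993, 0.6810, 0.0000], ω = ẑ
J2: z=[0.9659, -0.2588, 0.0000] o=[0.0518, 0.1932, 0.3800] → [0.1808, 0.6747, 1.3279, 0.9659, -0.2588, 0.0000]
J3: z=[0.1830, 0.6830, 0.7071] o=[0.0719, 0.2683, 0.3022] → [-1.2237, 0.5443, -0.2090, 0.1830, 0.6830, 0.7071]
J4: z=[0.1830, 0.6830, 0.7071] o=[0.1037, 0.7527, -0.1739] → [-0.5560, 0.4347, -0.2760, 0.1830, 0.6830, 0.7071]
J5: z=[0.7337, -0.5736, 0.3642] o=[0.4243, 1.1134, -0.2517] → [-0.0658, 0.1425, 0.3570, 0.7337, -0.5736, 0.3642]
V = J·q̇ = [-1.7800, 0.2730, -1.0158, -0.5006, 0.1762, 1.2461]

-1.7800 0.2730 -1.0158 -0.5006 0.1762 1.2461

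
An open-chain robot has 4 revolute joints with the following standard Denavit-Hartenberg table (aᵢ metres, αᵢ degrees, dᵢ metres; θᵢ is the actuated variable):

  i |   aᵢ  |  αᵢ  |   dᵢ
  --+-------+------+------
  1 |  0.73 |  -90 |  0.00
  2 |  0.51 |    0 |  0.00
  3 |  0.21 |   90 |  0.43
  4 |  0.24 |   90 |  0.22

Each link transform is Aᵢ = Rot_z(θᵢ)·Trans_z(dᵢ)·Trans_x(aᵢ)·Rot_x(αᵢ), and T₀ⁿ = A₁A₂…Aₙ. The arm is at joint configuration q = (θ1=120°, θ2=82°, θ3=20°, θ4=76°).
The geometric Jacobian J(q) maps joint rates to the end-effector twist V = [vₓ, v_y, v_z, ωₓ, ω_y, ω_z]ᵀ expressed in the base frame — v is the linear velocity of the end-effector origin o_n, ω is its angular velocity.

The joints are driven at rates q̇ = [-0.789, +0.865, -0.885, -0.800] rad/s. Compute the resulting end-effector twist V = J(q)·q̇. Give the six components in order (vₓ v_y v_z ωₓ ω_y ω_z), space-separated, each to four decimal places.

0.6697 0.4485 -0.2404 0.4086 -0.6677 -0.6227

o_n = [-1.0543, 0.5003, -0.8130]
J₁: ẑ×o_n = [-0.5003, -1.0543, 0.0000], ω = ẑ
J2: z=[-0.8660, -0.5000, 0.0000] o=[-0.3650, 0.6322, 0.0000] → [0.4065, -0.7041, -0.2304, -0.8660, -0.5000, 0.0000]
J3: z=[-0.8660, -0.5000, 0.0000] o=[-0.4005, 0.6937, -0.5050] → [0.1540, -0.2667, -0.1595, -0.8660, -0.5000, 0.0000]
J4: z=[-0.4891, 0.8471, -0.2079] o=[-0.7510, 0.4409, -0.7104] → [-0.0745, 0.0129, 0.2278, -0.4891, 0.8471, -0.2079]
V = J·q̇ = [0.6697, 0.4485, -0.2404, 0.4086, -0.6677, -0.6227]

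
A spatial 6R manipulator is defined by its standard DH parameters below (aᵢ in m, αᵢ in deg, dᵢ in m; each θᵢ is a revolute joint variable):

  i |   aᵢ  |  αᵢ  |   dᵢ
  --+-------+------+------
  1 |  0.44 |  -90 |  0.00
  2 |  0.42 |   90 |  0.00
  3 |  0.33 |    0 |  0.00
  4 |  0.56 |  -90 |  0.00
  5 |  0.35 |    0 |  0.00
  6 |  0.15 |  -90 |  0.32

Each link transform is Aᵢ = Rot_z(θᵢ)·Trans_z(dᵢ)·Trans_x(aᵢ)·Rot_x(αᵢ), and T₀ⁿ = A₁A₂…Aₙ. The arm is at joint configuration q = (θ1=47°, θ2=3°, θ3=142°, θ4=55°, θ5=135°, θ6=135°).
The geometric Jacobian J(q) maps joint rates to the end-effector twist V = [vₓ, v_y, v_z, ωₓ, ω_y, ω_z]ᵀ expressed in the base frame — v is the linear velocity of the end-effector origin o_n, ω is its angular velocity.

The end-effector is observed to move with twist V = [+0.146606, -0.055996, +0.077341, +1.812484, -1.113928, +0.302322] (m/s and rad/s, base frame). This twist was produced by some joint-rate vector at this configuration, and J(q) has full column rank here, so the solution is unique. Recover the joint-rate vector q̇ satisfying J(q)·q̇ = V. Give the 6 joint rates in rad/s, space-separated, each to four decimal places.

0.0260 -0.7560 0.2570 0.0410 0.4620 0.9280

o_n = [0.4078, 0.1525, -0.0950]
J₁: ẑ×o_n = [-0.1525, 0.4078, 0.0000], ω = ẑ
J2: z=[-0.7314, 0.6820, 0.0000] o=[0.3001, 0.3218, 0.0000] → [-0.0648, -0.0695, 0.0504, -0.7314, 0.6820, 0.0000]
J3: z=[0.0357, 0.0383, 0.9986] o=[0.5861, 0.6285, -0.0220] → [0.4726, -0.1755, -0.0102, 0.0357, 0.0383, 0.9986]
J4: z=[0.0357, 0.0383, 0.9986] o=[0.2604, 0.5772, -0.0084] → [0.4208, 0.1502, -0.0208, 0.0357, 0.0383, 0.9986]
J5: z=[0.8985, -0.4387, -0.0153] o=[0.0154, 0.0744, 0.0197] → [0.0515, 0.0970, 0.2423, 0.8985, -0.4387, -0.0153]
J6: z=[0.8985, -0.4387, -0.0153] o=[0.1149, 0.2871, -0.2399] → [-0.0656, -0.1347, 0.0075, 0.8985, -0.4387, -0.0153]
q̇ = J⁺·V = [0.0260, -0.7560, 0.2570, 0.0410, 0.4620, 0.9280]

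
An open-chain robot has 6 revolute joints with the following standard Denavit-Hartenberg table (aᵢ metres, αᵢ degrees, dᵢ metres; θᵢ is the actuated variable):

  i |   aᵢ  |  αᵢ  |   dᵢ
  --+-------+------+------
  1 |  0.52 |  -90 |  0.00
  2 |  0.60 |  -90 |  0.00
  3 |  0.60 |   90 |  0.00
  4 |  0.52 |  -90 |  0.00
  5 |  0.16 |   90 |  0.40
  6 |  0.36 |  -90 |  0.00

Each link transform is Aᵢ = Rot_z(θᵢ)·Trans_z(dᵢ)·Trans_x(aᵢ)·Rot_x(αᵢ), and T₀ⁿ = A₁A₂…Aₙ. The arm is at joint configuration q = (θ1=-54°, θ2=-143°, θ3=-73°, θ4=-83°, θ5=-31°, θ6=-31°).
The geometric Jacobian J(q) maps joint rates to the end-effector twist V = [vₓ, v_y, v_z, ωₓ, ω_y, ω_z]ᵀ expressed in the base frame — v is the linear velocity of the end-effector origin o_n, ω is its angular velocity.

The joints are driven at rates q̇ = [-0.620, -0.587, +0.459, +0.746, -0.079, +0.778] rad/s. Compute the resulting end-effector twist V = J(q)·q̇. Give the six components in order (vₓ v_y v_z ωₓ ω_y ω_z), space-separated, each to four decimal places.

1.2171 0.3880 -0.1158 0.7122 -1.4832 -0.7790

o_n = [0.4640, 0.9869, -0.3247]
J₁: ẑ×o_n = [-0.9869, 0.4640, 0.0000], ω = ẑ
J2: z=[0.8090, 0.5878, 0.0000] o=[0.3056, -0.4207, 0.0000] → [-0.1908, 0.2627, 1.0457, 0.8090, 0.5878, 0.0000]
J3: z=[0.3537, -0.4869, 0.7986] o=[0.0240, -0.0330, 0.3611] → [-0.4807, 0.5940, 0.5750, 0.3537, -0.4869, 0.7986]
J4: z=[0.6854, -0.4460, -0.5755] o=[0.4058, 0.4176, 0.4667] → [0.6806, 0.5090, 0.4162, 0.6854, -0.4460, -0.5755]
J5: z=[0.6748, 0.6861, 0.2720] o=[0.2636, 0.7165, 0.0656] → [-0.3413, 0.3179, 0.0450, 0.6748, 0.6861, 0.2720]
J6: z=[0.7284, -0.6783, -0.0961] o=[0.5525, 1.0330, 0.0212] → [0.2302, 0.2605, -0.0936, 0.7284, -0.6783, -0.0961]
V = J·q̇ = [1.2171, 0.3880, -0.1158, 0.7122, -1.4832, -0.7790]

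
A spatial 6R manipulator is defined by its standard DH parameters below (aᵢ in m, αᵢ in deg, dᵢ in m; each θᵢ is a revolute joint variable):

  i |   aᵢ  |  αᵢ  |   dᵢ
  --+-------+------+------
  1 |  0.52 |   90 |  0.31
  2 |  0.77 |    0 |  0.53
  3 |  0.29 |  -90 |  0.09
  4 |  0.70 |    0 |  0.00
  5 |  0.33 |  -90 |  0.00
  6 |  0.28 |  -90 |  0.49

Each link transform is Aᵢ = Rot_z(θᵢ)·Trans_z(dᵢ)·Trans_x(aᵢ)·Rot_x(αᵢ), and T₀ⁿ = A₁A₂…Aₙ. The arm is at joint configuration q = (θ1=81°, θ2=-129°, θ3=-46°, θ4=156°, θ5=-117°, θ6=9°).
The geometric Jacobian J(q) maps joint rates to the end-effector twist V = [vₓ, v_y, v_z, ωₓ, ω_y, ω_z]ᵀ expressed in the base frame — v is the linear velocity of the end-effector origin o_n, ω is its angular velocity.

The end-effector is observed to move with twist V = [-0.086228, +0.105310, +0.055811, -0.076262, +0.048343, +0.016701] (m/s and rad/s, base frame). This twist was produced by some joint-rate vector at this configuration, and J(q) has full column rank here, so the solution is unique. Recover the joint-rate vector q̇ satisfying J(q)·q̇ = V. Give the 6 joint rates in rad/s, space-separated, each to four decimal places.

o_n = [-0.3880, 0.2815, -0.2285]
J₁: ẑ×o_n = [-0.2815, -0.3880, 0.0000], ω = ẑ
J2: z=[0.9877, -0.1564, 0.0000] o=[0.0813, 0.5136, 0.3100] → [0.0842, 0.5319, -0.3026, 0.9877, -0.1564, 0.0000]
J3: z=[0.9877, -0.1564, 0.0000] o=[0.5290, -0.0479, -0.2884] → [-0.0094, -0.0591, 0.1819, 0.9877, -0.1564, 0.0000]
J4: z=[0.0136, 0.0861, -0.9962] o=[0.5727, -0.3473, -0.3137] → [0.6338, 0.9559, 0.0913, 0.0136, 0.0861, -0.9962]
J5: z=[0.0136, 0.0861, -0.9962] o=[0.3912, 0.3264, -0.2579] → [-0.0422, 0.7758, 0.0665, 0.0136, 0.0861, -0.9962]
J6: z=[-0.6695, 0.7408, 0.0548] o=[0.1461, 0.1066, -0.2803] → [0.0288, 0.0054, 0.2785, -0.6695, 0.7408, 0.0548]
q̇ = J⁺·V = [0.3900, -0.0870, 0.0080, 0.0690, 0.3060, 0.0050]

0.3900 -0.0870 0.0080 0.0690 0.3060 0.0050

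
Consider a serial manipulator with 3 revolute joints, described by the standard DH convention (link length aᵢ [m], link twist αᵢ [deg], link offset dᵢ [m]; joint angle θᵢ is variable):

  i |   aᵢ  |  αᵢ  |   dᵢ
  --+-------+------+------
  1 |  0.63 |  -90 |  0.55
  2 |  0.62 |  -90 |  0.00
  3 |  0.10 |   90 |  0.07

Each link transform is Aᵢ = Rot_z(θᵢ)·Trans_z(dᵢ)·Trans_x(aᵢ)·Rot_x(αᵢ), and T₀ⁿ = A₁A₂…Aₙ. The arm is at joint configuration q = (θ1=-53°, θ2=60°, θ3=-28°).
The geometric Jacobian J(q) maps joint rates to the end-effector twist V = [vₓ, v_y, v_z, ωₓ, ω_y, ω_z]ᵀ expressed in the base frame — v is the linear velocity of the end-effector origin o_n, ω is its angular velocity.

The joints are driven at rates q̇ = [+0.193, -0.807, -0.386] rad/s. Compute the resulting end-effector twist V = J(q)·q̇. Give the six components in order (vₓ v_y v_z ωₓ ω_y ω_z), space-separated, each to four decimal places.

o_n = [0.5933, -0.7093, -0.0984]
J₁: ẑ×o_n = [0.7093, 0.5933, -0.0000], ω = ẑ
J2: z=[0.7986, 0.6018, 0.0000] o=[0.3791, -0.5031, 0.5500] → [-0.3902, 0.5178, -0.2935, 0.7986, 0.6018, 0.0000]
J3: z=[-0.5212, 0.6916, -0.5000] o=[0.5657, -0.7507, 0.0131] → [-0.0564, -0.0719, -0.0407, -0.5212, 0.6916, -0.5000]
V = J·q̇ = [0.4736, -0.2756, 0.2526, -0.4433, -0.7526, 0.3860]

0.4736 -0.2756 0.2526 -0.4433 -0.7526 0.3860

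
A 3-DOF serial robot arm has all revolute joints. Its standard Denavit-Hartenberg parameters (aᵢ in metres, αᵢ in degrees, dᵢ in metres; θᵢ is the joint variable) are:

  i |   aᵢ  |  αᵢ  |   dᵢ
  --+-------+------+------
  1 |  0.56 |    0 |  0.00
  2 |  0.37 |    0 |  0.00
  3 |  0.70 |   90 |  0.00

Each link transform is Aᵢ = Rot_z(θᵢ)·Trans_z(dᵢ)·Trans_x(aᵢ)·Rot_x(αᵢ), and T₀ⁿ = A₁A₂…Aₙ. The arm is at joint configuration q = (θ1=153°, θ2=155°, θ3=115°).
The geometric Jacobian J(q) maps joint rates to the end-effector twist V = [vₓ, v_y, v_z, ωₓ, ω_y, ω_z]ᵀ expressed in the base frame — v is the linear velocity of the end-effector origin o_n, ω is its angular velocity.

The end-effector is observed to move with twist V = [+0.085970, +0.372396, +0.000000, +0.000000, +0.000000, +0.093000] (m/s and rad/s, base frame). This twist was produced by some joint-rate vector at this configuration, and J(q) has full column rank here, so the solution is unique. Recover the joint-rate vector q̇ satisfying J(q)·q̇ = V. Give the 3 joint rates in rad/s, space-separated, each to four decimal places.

o_n = [0.0466, 0.5864, 0.0000]
J₁: ẑ×o_n = [-0.5864, 0.0466, 0.0000], ω = ẑ
J2: z=[0.0000, 0.0000, 1.0000] o=[-0.4990, 0.2542, 0.0000] → [-0.3321, 0.5456, 0.0000, 0.0000, 0.0000, 1.0000]
J3: z=[0.0000, 0.0000, 1.0000] o=[-0.2712, -0.0373, 0.0000] → [-0.6237, 0.3178, 0.0000, 0.0000, 0.0000, 1.0000]
q̇ = J⁺·V = [-0.7670, 0.5920, 0.2680]

-0.7670 0.5920 0.2680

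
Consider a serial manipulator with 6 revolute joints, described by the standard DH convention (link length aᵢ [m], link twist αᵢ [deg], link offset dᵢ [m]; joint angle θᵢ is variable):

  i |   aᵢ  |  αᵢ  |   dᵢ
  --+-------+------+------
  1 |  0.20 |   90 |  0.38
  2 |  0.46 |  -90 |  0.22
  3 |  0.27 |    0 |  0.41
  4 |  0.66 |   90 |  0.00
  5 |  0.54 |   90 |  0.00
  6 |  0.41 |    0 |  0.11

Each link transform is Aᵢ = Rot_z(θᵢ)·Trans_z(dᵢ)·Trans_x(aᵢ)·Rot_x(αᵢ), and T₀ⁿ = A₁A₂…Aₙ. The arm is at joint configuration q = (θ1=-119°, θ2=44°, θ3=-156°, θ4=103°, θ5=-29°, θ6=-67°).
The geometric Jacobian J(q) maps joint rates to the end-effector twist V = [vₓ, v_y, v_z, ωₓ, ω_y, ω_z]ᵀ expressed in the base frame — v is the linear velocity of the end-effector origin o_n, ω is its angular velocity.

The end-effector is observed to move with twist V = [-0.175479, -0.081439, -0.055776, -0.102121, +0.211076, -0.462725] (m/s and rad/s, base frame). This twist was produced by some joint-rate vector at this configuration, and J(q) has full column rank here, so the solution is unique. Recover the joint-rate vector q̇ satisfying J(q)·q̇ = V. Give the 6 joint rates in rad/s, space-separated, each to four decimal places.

0.3520 -0.2510 -0.9260 0.5160 0.7960 0.0940

o_n = [-1.4823, -0.4542, 1.2288]
J₁: ẑ×o_n = [0.4542, -1.4823, 0.0000], ω = ẑ
J2: z=[-0.8746, 0.4848, 0.0000] o=[-0.0970, -0.1749, 0.3800] → [0.4115, 0.7423, 0.9159, -0.8746, 0.4848, 0.0000]
J3: z=[0.3368, 0.6076, 0.7193] o=[-0.4498, -0.3577, 0.6995] → [0.3909, -0.9210, 0.5948, 0.3368, 0.6076, 0.7193]
J4: z=[0.3368, 0.6076, 0.7193] o=[-0.3218, 0.0999, 0.8231] → [0.6450, -0.9715, 0.5185, 0.3368, 0.6076, 0.7193]
J5: z=[-0.2478, 0.7942, -0.5548] o=[-0.9213, 0.1055, 1.0990] → [-0.2075, 0.3434, 0.5843, -0.2478, 0.7942, -0.5548]
J6: z=[0.1458, -0.5355, -0.8318] o=[-1.4385, -0.0495, 1.1082] → [-0.4012, 0.0189, -0.0825, 0.1458, -0.5355, -0.8318]
q̇ = J⁺·V = [0.3520, -0.2510, -0.9260, 0.5160, 0.7960, 0.0940]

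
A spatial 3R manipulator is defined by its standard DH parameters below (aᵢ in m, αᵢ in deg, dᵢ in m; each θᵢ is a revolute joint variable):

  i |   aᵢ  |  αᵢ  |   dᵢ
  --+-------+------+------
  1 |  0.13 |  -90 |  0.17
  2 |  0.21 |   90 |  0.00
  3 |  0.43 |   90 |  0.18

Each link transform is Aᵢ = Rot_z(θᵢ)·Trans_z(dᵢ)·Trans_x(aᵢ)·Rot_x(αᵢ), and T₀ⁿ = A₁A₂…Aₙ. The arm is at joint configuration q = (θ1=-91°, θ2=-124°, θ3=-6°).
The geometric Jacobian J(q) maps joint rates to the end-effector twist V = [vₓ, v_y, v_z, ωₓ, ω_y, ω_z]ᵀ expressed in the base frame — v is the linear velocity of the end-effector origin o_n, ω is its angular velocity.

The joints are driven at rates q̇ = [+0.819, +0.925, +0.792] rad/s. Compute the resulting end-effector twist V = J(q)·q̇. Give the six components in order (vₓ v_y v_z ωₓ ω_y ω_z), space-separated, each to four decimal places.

o_n = [-0.0384, 0.3765, 0.5980]
J₁: ẑ×o_n = [-0.3765, -0.0384, 0.0000], ω = ẑ
J2: z=[0.9998, -0.0175, 0.0000] o=[-0.0023, -0.1300, 0.1700] → [-0.0075, -0.4279, 0.5058, 0.9998, -0.0175, 0.0000]
J3: z=[0.0145, 0.8289, -0.5592] o=[-0.0002, -0.0126, 0.3441] → [0.4280, 0.0177, 0.0373, 0.0145, 0.8289, -0.5592]
V = J·q̇ = [0.0237, -0.4133, 0.4974, 0.9363, 0.6404, 0.3761]

0.0237 -0.4133 0.4974 0.9363 0.6404 0.3761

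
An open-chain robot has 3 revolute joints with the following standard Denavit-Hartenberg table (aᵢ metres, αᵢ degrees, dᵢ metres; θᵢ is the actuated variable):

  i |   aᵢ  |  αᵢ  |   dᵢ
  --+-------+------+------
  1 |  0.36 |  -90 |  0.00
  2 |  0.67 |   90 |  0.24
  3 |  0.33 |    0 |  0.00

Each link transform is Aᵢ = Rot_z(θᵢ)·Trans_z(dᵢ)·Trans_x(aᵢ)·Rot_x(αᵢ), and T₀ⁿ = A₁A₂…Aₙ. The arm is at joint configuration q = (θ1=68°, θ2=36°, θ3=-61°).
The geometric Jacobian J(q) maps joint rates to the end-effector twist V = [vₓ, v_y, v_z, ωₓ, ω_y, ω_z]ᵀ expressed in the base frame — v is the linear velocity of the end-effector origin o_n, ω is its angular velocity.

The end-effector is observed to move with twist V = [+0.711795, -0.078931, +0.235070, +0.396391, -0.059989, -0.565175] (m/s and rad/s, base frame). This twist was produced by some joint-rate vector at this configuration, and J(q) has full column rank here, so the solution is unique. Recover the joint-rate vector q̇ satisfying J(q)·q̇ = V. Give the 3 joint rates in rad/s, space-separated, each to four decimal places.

o_n = [0.4315, 0.9382, -0.4879]
J₁: ẑ×o_n = [-0.9382, 0.4315, 0.0000], ω = ẑ
J2: z=[-0.9272, 0.3746, 0.0000] o=[0.1349, 0.3338, 0.0000] → [-0.1828, -0.4523, -0.6715, -0.9272, 0.3746, 0.0000]
J3: z=[0.2202, 0.5450, 0.8090] o=[0.1154, 0.9263, -0.3938] → [-0.0609, 0.2764, -0.1696, 0.2202, 0.5450, 0.8090]
q̇ = J⁺·V = [-0.6930, -0.3900, 0.1580]

-0.6930 -0.3900 0.1580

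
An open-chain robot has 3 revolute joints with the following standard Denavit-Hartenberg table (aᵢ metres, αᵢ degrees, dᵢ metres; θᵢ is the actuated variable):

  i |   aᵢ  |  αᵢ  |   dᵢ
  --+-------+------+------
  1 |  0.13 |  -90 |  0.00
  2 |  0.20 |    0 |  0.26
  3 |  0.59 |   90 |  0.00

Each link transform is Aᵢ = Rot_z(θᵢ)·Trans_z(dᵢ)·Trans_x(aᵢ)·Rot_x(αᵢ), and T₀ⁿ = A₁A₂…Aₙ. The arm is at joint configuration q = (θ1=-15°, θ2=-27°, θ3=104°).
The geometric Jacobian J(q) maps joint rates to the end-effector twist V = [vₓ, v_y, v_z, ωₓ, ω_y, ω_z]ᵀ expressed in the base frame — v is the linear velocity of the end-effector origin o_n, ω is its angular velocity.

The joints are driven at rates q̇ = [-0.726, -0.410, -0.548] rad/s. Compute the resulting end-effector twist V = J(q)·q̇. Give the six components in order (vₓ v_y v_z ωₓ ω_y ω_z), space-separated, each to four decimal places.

o_n = [0.4932, 0.1370, -0.4841]
J₁: ẑ×o_n = [-0.1370, 0.4932, 0.0000], ω = ẑ
J2: z=[0.2588, 0.9659, 0.0000] o=[0.1256, -0.0336, 0.0000] → [-0.4676, 0.1253, -0.3109, 0.2588, 0.9659, 0.0000]
J3: z=[0.2588, 0.9659, 0.0000] o=[0.3650, 0.1714, 0.0908] → [-0.5553, 0.1488, -0.1327, 0.2588, 0.9659, 0.0000]
V = J·q̇ = [0.5955, -0.4910, 0.2002, -0.2479, -0.9254, -0.7260]

0.5955 -0.4910 0.2002 -0.2479 -0.9254 -0.7260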